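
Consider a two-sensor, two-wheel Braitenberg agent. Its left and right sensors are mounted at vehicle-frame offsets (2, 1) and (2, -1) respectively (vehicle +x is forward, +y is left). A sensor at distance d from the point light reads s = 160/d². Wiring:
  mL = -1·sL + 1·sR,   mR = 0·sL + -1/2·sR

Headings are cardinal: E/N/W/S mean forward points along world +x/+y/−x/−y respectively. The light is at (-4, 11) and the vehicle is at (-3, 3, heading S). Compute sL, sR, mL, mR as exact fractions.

20/13 8/5 4/65 -4/5

left sensor world pos  = (-2, 1); dL² = 104
right sensor world pos = (-4, 1); dR² = 100
sL = 160/104 = 20/13
sR = 160/100 = 8/5
mL = -1·sL + 1·sR = 4/65
mR = 0·sL + -1/2·sR = -4/5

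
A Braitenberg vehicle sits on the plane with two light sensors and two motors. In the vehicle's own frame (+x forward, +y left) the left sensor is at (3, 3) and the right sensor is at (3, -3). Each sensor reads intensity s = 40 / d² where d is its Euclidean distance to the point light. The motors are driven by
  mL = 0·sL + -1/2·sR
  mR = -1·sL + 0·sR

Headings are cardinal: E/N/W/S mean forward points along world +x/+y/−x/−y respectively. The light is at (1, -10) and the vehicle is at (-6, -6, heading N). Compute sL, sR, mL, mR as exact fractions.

left sensor world pos  = (-9, -3); dL² = 149
right sensor world pos = (-3, -3); dR² = 65
sL = 40/149 = 40/149
sR = 40/65 = 8/13
mL = 0·sL + -1/2·sR = -4/13
mR = -1·sL + 0·sR = -40/149

40/149 8/13 -4/13 -40/149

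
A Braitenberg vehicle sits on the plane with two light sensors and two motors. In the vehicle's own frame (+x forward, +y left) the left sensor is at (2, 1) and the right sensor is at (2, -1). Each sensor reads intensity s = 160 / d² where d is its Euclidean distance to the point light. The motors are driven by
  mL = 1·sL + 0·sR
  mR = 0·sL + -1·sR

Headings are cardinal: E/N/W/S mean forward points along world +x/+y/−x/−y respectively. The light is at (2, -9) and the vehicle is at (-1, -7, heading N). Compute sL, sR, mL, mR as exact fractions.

left sensor world pos  = (-2, -5); dL² = 32
right sensor world pos = (0, -5); dR² = 20
sL = 160/32 = 5
sR = 160/20 = 8
mL = 1·sL + 0·sR = 5
mR = 0·sL + -1·sR = -8

5 8 5 -8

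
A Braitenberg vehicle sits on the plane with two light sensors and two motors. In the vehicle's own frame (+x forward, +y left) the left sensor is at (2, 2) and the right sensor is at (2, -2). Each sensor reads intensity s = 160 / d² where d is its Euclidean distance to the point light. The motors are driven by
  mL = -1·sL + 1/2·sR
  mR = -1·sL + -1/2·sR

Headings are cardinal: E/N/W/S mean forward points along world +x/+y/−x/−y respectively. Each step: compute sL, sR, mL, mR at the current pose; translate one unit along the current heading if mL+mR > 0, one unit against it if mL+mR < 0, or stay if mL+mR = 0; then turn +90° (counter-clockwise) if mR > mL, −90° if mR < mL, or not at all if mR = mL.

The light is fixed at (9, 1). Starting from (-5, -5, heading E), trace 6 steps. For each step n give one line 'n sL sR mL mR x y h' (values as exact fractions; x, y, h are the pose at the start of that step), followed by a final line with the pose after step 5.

0 1 10/13 -8/13 -18/13 -5 -5 E
1 160/233 160/353 -37840/82249 -75120/82249 -6 -5 S
2 80/169 80/149 -5160/25181 -18680/25181 -6 -4 W
3 32/53 160/153 -656/8109 -9136/8109 -5 -4 N
4 1 10/13 -8/13 -18/13 -5 -5 E
5 160/233 160/353 -37840/82249 -75120/82249 -6 -5 S
final -6 -4 W

n=0: pose=(-5,-5,E); sL=1, sR=10/13; mL=-8/13, mR=-18/13; mL+mR=-2 → advance -1; mR−mL=-10/13 → turn -1·90°
n=1: pose=(-6,-5,S); sL=160/233, sR=160/353; mL=-37840/82249, mR=-75120/82249; mL+mR=-320/233 → advance -1; mR−mL=-160/353 → turn -1·90°
n=2: pose=(-6,-4,W); sL=80/169, sR=80/149; mL=-5160/25181, mR=-18680/25181; mL+mR=-160/169 → advance -1; mR−mL=-80/149 → turn -1·90°
n=3: pose=(-5,-4,N); sL=32/53, sR=160/153; mL=-656/8109, mR=-9136/8109; mL+mR=-64/53 → advance -1; mR−mL=-160/153 → turn -1·90°
n=4: pose=(-5,-5,E); sL=1, sR=10/13; mL=-8/13, mR=-18/13; mL+mR=-2 → advance -1; mR−mL=-10/13 → turn -1·90°
n=5: pose=(-6,-5,S); sL=160/233, sR=160/353; mL=-37840/82249, mR=-75120/82249; mL+mR=-320/233 → advance -1; mR−mL=-160/353 → turn -1·90°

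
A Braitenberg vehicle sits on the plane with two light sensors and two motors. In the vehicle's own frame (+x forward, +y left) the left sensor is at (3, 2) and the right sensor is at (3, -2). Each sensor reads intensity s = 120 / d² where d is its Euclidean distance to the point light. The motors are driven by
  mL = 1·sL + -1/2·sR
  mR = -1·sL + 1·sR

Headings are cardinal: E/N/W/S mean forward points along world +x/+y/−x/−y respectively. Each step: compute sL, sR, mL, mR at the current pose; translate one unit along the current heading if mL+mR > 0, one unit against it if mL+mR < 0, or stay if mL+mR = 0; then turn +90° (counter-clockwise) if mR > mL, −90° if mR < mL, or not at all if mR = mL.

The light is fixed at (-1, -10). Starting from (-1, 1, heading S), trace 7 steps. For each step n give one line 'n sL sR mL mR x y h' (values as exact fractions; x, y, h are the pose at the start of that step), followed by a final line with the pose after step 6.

0 30/17 30/17 15/17 0 -1 1 S
1 120/73 40/51 4660/3723 -3200/3723 -1 0 W
2 60/89 12/17 486/1513 48/1513 -2 0 N
3 120/173 24/17 -36/2941 2112/2941 -2 1 E
4 3/5 3/5 3/10 0 -1 1 N
5 24/41 120/109 156/4469 2304/4469 -1 2 E
6 60/113 20/39 1210/4407 -80/4407 0 2 N
final 0 3 E

n=0: pose=(-1,1,S); sL=30/17, sR=30/17; mL=15/17, mR=0; mL+mR=15/17 → advance +1; mR−mL=-15/17 → turn -1·90°
n=1: pose=(-1,0,W); sL=120/73, sR=40/51; mL=4660/3723, mR=-3200/3723; mL+mR=20/51 → advance +1; mR−mL=-2620/1241 → turn -1·90°
n=2: pose=(-2,0,N); sL=60/89, sR=12/17; mL=486/1513, mR=48/1513; mL+mR=6/17 → advance +1; mR−mL=-438/1513 → turn -1·90°
n=3: pose=(-2,1,E); sL=120/173, sR=24/17; mL=-36/2941, mR=2112/2941; mL+mR=12/17 → advance +1; mR−mL=2148/2941 → turn +1·90°
n=4: pose=(-1,1,N); sL=3/5, sR=3/5; mL=3/10, mR=0; mL+mR=3/10 → advance +1; mR−mL=-3/10 → turn -1·90°
n=5: pose=(-1,2,E); sL=24/41, sR=120/109; mL=156/4469, mR=2304/4469; mL+mR=60/109 → advance +1; mR−mL=2148/4469 → turn +1·90°
n=6: pose=(0,2,N); sL=60/113, sR=20/39; mL=1210/4407, mR=-80/4407; mL+mR=10/39 → advance +1; mR−mL=-430/1469 → turn -1·90°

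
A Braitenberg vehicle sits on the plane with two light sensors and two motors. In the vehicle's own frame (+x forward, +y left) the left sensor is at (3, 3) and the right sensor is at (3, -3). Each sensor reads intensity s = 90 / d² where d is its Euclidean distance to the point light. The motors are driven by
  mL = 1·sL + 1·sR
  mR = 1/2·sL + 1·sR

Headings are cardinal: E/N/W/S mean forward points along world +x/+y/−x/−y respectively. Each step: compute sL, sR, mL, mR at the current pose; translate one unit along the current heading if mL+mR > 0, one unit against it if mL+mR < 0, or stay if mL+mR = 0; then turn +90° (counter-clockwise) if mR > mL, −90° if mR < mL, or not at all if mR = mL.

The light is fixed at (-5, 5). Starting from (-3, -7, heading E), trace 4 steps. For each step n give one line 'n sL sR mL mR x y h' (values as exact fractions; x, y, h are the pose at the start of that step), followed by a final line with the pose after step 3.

0 45/53 9/25 1602/1325 2079/2650 -3 -7 E
1 10/29 2/5 108/145 83/145 -2 -7 S
2 45/128 9/10 801/640 1377/1280 -2 -8 W
3 90/101 18/25 4068/2525 2943/2525 -3 -8 N
final -3 -7 E

n=0: pose=(-3,-7,E); sL=45/53, sR=9/25; mL=1602/1325, mR=2079/2650; mL+mR=5283/2650 → advance +1; mR−mL=-45/106 → turn -1·90°
n=1: pose=(-2,-7,S); sL=10/29, sR=2/5; mL=108/145, mR=83/145; mL+mR=191/145 → advance +1; mR−mL=-5/29 → turn -1·90°
n=2: pose=(-2,-8,W); sL=45/128, sR=9/10; mL=801/640, mR=1377/1280; mL+mR=2979/1280 → advance +1; mR−mL=-45/256 → turn -1·90°
n=3: pose=(-3,-8,N); sL=90/101, sR=18/25; mL=4068/2525, mR=2943/2525; mL+mR=7011/2525 → advance +1; mR−mL=-45/101 → turn -1·90°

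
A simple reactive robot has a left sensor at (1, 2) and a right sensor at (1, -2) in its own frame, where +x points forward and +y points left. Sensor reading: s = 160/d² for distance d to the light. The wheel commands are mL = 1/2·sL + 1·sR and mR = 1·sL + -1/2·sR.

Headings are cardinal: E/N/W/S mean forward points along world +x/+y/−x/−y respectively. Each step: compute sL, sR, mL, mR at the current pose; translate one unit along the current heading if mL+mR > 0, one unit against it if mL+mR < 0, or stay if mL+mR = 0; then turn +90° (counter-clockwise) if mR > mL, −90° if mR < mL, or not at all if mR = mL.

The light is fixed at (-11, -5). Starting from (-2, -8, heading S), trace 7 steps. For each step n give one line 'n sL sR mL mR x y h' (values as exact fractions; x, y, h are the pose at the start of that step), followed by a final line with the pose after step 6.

n=0: pose=(-2,-8,S); sL=160/137, sR=32/13; mL=5424/1781, mR=-112/1781; mL+mR=5312/1781 → advance +1; mR−mL=-5536/1781 → turn -1·90°
n=1: pose=(-2,-9,W); sL=8/5, sR=40/17; mL=268/85, mR=36/85; mL+mR=304/85 → advance +1; mR−mL=-232/85 → turn -1·90°
n=2: pose=(-3,-9,N); sL=32/9, sR=160/109; mL=3184/981, mR=2768/981; mL+mR=1984/327 → advance +1; mR−mL=-416/981 → turn -1·90°
n=3: pose=(-3,-8,E); sL=80/41, sR=80/53; mL=5400/2173, mR=2600/2173; mL+mR=8000/2173 → advance +1; mR−mL=-2800/2173 → turn -1·90°
n=4: pose=(-2,-8,S); sL=160/137, sR=32/13; mL=5424/1781, mR=-112/1781; mL+mR=5312/1781 → advance +1; mR−mL=-5536/1781 → turn -1·90°
n=5: pose=(-2,-9,W); sL=8/5, sR=40/17; mL=268/85, mR=36/85; mL+mR=304/85 → advance +1; mR−mL=-232/85 → turn -1·90°
n=6: pose=(-3,-9,N); sL=32/9, sR=160/109; mL=3184/981, mR=2768/981; mL+mR=1984/327 → advance +1; mR−mL=-416/981 → turn -1·90°

0 160/137 32/13 5424/1781 -112/1781 -2 -8 S
1 8/5 40/17 268/85 36/85 -2 -9 W
2 32/9 160/109 3184/981 2768/981 -3 -9 N
3 80/41 80/53 5400/2173 2600/2173 -3 -8 E
4 160/137 32/13 5424/1781 -112/1781 -2 -8 S
5 8/5 40/17 268/85 36/85 -2 -9 W
6 32/9 160/109 3184/981 2768/981 -3 -9 N
final -3 -8 E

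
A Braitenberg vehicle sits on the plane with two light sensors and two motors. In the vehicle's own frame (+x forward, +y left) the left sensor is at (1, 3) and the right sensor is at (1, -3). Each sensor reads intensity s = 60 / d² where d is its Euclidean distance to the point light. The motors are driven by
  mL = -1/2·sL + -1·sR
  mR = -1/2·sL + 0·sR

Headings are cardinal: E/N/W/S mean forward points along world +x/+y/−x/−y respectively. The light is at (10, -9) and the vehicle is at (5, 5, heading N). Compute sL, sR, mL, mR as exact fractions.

left sensor world pos  = (2, 6); dL² = 289
right sensor world pos = (8, 6); dR² = 229
sL = 60/289 = 60/289
sR = 60/229 = 60/229
mL = -1/2·sL + -1·sR = -24210/66181
mR = -1/2·sL + 0·sR = -30/289

60/289 60/229 -24210/66181 -30/289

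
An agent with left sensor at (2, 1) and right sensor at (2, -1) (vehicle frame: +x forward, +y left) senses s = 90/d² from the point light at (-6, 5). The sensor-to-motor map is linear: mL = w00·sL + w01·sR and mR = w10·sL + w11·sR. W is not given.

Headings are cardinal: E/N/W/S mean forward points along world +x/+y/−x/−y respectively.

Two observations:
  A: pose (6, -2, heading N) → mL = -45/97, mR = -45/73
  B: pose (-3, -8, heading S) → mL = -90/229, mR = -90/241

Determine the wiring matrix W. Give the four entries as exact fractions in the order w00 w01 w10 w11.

obs A: pose=(6,-2,N) → sL=45/73, sR=45/97, mL=-45/97, mR=-45/73
obs B: pose=(-3,-8,S) → sL=90/241, sR=90/229, mL=-90/229, mR=-90/241
sensor matrix S = [[45/73, 45/97], [90/241, 90/229]]; det S = 26973000/390793309
solve [mL_A; mL_B] = S·[w00; w01] and [mR_A; mR_B] = S·[w10; w11]:
  w00 = 0, w01 = -1, w10 = -1, w11 = 0

0 -1 -1 0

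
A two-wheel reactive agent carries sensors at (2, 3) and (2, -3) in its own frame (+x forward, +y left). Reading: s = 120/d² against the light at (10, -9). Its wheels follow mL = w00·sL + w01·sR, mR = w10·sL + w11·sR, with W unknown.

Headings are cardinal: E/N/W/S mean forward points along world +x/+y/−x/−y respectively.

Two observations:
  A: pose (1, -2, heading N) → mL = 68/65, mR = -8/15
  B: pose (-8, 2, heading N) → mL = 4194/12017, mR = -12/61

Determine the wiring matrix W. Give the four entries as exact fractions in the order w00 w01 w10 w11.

obs A: pose=(1,-2,N) → sL=8/15, sR=40/39, mL=68/65, mR=-8/15
obs B: pose=(-8,2,N) → sL=12/61, sR=60/197, mL=4194/12017, mR=-12/61
sensor matrix S = [[8/15, 40/39], [12/61, 60/197]]; det S = -6144/156221
solve [mL_A; mL_B] = S·[w00; w01] and [mR_A; mR_B] = S·[w10; w11]:
  w00 = 1, w01 = 1/2, w10 = -1, w11 = 0

1 1/2 -1 0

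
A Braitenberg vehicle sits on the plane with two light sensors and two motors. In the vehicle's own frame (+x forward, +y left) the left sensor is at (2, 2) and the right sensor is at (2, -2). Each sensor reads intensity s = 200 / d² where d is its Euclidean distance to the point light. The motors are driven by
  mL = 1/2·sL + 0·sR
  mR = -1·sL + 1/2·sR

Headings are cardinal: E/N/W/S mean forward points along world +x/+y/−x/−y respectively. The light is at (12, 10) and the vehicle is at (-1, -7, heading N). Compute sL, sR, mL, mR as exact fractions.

left sensor world pos  = (-3, -5); dL² = 450
right sensor world pos = (1, -5); dR² = 346
sL = 200/450 = 4/9
sR = 200/346 = 100/173
mL = 1/2·sL + 0·sR = 2/9
mR = -1·sL + 1/2·sR = -242/1557

4/9 100/173 2/9 -242/1557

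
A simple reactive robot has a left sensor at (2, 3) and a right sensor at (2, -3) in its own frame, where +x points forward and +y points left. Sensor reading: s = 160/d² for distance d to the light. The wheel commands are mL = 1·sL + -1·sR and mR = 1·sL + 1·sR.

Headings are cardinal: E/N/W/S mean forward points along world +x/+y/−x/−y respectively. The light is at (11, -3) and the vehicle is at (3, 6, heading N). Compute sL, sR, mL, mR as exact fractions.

left sensor world pos  = (0, 8); dL² = 242
right sensor world pos = (6, 8); dR² = 146
sL = 160/242 = 80/121
sR = 160/146 = 80/73
mL = 1·sL + -1·sR = -3840/8833
mR = 1·sL + 1·sR = 15520/8833

80/121 80/73 -3840/8833 15520/8833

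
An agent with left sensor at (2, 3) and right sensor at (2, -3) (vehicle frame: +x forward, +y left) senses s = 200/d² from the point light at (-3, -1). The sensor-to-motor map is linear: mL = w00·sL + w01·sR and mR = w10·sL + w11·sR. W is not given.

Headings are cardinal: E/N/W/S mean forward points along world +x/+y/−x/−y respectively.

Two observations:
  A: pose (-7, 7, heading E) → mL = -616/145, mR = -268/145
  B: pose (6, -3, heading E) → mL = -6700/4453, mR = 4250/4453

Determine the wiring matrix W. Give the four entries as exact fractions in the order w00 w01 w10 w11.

obs A: pose=(-7,7,E) → sL=8/5, sR=200/29, mL=-616/145, mR=-268/145
obs B: pose=(6,-3,E) → sL=100/61, sR=100/73, mL=-6700/4453, mR=4250/4453
sensor matrix S = [[8/5, 200/29], [100/61, 100/73]]; det S = -1176960/129137
solve [mL_A; mL_B] = S·[w00; w01] and [mR_A; mR_B] = S·[w10; w11]:
  w00 = -1/2, w01 = -1/2, w10 = 1, w11 = -1/2

-1/2 -1/2 1 -1/2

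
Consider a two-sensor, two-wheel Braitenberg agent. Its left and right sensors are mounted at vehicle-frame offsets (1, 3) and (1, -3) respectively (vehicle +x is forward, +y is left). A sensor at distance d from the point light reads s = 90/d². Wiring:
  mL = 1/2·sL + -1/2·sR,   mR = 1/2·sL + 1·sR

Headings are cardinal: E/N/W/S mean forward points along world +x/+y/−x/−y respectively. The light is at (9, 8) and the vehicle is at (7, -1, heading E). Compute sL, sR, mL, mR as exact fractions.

90/37 18/29 972/1073 1971/1073

left sensor world pos  = (8, 2); dL² = 37
right sensor world pos = (8, -4); dR² = 145
sL = 90/37 = 90/37
sR = 90/145 = 18/29
mL = 1/2·sL + -1/2·sR = 972/1073
mR = 1/2·sL + 1·sR = 1971/1073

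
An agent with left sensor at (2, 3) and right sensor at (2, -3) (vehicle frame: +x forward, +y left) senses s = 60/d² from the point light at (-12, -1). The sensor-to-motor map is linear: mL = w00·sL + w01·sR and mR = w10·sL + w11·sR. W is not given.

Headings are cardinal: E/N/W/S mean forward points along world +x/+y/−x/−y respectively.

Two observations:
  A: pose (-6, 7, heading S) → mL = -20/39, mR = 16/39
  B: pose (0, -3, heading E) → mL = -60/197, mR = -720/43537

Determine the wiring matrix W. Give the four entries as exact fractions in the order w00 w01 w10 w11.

-1 0 -1/2 1/2

obs A: pose=(-6,7,S) → sL=20/39, sR=4/3, mL=-20/39, mR=16/39
obs B: pose=(0,-3,E) → sL=60/197, sR=60/221, mL=-60/197, mR=-720/43537
sensor matrix S = [[20/39, 4/3], [60/197, 60/221]]; det S = -151040/565981
solve [mL_A; mL_B] = S·[w00; w01] and [mR_A; mR_B] = S·[w10; w11]:
  w00 = -1, w01 = 0, w10 = -1/2, w11 = 1/2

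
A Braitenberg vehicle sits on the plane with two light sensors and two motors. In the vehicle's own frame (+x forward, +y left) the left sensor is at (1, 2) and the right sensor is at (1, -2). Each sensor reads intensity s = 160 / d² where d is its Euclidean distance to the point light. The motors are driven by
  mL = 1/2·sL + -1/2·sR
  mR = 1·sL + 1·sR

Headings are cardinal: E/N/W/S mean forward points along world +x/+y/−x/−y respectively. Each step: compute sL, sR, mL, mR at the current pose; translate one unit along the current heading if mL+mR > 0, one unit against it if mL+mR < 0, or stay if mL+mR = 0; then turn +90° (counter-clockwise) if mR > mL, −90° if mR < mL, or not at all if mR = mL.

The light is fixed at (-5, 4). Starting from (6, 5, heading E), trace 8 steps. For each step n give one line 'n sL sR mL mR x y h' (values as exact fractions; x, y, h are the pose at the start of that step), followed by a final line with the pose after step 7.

n=0: pose=(6,5,E); sL=160/153, sR=32/29; mL=-128/4437, mR=9536/4437; mL+mR=3136/1479 → advance +1; mR−mL=9664/4437 → turn +1·90°
n=1: pose=(7,5,N); sL=20/13, sR=4/5; mL=24/65, mR=152/65; mL+mR=176/65 → advance +1; mR−mL=128/65 → turn +1·90°
n=2: pose=(7,6,W); sL=160/121, sR=160/137; mL=1280/16577, mR=41280/16577; mL+mR=42560/16577 → advance +1; mR−mL=40000/16577 → turn +1·90°
n=3: pose=(6,6,S); sL=16/17, sR=80/41; mL=-352/697, mR=2016/697; mL+mR=1664/697 → advance +1; mR−mL=2368/697 → turn +1·90°
n=4: pose=(6,5,E); sL=160/153, sR=32/29; mL=-128/4437, mR=9536/4437; mL+mR=3136/1479 → advance +1; mR−mL=9664/4437 → turn +1·90°
n=5: pose=(7,5,N); sL=20/13, sR=4/5; mL=24/65, mR=152/65; mL+mR=176/65 → advance +1; mR−mL=128/65 → turn +1·90°
n=6: pose=(7,6,W); sL=160/121, sR=160/137; mL=1280/16577, mR=41280/16577; mL+mR=42560/16577 → advance +1; mR−mL=40000/16577 → turn +1·90°
n=7: pose=(6,6,S); sL=16/17, sR=80/41; mL=-352/697, mR=2016/697; mL+mR=1664/697 → advance +1; mR−mL=2368/697 → turn +1·90°

0 160/153 32/29 -128/4437 9536/4437 6 5 E
1 20/13 4/5 24/65 152/65 7 5 N
2 160/121 160/137 1280/16577 41280/16577 7 6 W
3 16/17 80/41 -352/697 2016/697 6 6 S
4 160/153 32/29 -128/4437 9536/4437 6 5 E
5 20/13 4/5 24/65 152/65 7 5 N
6 160/121 160/137 1280/16577 41280/16577 7 6 W
7 16/17 80/41 -352/697 2016/697 6 6 S
final 6 5 E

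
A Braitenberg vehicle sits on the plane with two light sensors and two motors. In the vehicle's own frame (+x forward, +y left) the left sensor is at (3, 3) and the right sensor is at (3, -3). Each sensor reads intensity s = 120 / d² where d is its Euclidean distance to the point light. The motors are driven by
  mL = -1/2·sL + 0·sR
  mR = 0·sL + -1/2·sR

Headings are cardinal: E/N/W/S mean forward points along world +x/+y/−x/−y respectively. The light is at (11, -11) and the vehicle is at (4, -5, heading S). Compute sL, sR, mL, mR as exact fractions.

left sensor world pos  = (7, -8); dL² = 25
right sensor world pos = (1, -8); dR² = 109
sL = 120/25 = 24/5
sR = 120/109 = 120/109
mL = -1/2·sL + 0·sR = -12/5
mR = 0·sL + -1/2·sR = -60/109

24/5 120/109 -12/5 -60/109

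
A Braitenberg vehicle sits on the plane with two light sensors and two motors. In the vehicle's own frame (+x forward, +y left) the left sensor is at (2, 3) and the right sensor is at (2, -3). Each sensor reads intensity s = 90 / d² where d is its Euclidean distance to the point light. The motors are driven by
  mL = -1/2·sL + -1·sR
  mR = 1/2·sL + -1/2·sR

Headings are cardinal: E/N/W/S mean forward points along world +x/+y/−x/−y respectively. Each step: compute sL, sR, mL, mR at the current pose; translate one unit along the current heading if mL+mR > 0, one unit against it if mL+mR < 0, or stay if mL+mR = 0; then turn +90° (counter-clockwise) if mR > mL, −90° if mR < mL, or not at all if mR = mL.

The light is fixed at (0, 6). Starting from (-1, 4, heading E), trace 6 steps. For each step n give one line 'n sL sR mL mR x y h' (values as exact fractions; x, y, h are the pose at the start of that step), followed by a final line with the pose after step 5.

n=0: pose=(-1,4,E); sL=45, sR=45/13; mL=-675/26, mR=270/13; mL+mR=-135/26 → advance -1; mR−mL=1215/26 → turn +1·90°
n=1: pose=(-2,4,N); sL=18/5, sR=90; mL=-459/5, mR=-216/5; mL+mR=-135 → advance -1; mR−mL=243/5 → turn +1·90°
n=2: pose=(-2,3,W); sL=45/26, sR=45/8; mL=-675/104, mR=-405/208; mL+mR=-135/16 → advance -1; mR−mL=945/208 → turn +1·90°
n=3: pose=(-1,3,S); sL=90/29, sR=90/41; mL=-4455/1189, mR=540/1189; mL+mR=-135/41 → advance -1; mR−mL=4995/1189 → turn +1·90°
n=4: pose=(-1,4,E); sL=45, sR=45/13; mL=-675/26, mR=270/13; mL+mR=-135/26 → advance -1; mR−mL=1215/26 → turn +1·90°
n=5: pose=(-2,4,N); sL=18/5, sR=90; mL=-459/5, mR=-216/5; mL+mR=-135 → advance -1; mR−mL=243/5 → turn +1·90°

0 45 45/13 -675/26 270/13 -1 4 E
1 18/5 90 -459/5 -216/5 -2 4 N
2 45/26 45/8 -675/104 -405/208 -2 3 W
3 90/29 90/41 -4455/1189 540/1189 -1 3 S
4 45 45/13 -675/26 270/13 -1 4 E
5 18/5 90 -459/5 -216/5 -2 4 N
final -2 3 W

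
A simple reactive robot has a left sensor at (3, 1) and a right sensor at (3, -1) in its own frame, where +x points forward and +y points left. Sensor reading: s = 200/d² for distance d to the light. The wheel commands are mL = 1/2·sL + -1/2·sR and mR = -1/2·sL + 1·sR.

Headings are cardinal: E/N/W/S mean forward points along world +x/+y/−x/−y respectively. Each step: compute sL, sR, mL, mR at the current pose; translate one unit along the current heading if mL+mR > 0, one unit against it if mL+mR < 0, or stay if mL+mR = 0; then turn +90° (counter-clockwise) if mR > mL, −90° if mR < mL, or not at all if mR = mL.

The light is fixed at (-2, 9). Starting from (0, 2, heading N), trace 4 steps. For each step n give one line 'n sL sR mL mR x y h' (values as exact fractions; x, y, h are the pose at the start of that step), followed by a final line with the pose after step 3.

0 200/17 8 32/17 36/17 0 2 N
1 4 100/13 -24/13 74/13 0 3 W
2 40/17 200/81 -80/1377 1780/1377 -1 3 S
3 50/13 5/2 35/52 15/26 -1 2 E
final 0 2 S

n=0: pose=(0,2,N); sL=200/17, sR=8; mL=32/17, mR=36/17; mL+mR=4 → advance +1; mR−mL=4/17 → turn +1·90°
n=1: pose=(0,3,W); sL=4, sR=100/13; mL=-24/13, mR=74/13; mL+mR=50/13 → advance +1; mR−mL=98/13 → turn +1·90°
n=2: pose=(-1,3,S); sL=40/17, sR=200/81; mL=-80/1377, mR=1780/1377; mL+mR=100/81 → advance +1; mR−mL=620/459 → turn +1·90°
n=3: pose=(-1,2,E); sL=50/13, sR=5/2; mL=35/52, mR=15/26; mL+mR=5/4 → advance +1; mR−mL=-5/52 → turn -1·90°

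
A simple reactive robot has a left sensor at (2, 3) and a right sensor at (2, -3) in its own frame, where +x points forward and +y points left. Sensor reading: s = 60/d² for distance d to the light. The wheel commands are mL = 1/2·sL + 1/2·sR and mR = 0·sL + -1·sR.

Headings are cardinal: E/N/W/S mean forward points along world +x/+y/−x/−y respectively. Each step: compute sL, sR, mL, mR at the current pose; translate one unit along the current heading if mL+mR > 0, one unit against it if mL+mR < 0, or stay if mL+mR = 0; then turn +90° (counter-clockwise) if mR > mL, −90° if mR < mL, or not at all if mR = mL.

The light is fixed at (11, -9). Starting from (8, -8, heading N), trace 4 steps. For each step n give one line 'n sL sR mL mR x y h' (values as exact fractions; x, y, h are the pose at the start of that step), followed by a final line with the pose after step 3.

0 4/3 20/3 4 -20/3 8 -8 N
1 6 6 6 -6 8 -9 E
2 15 3/2 33/4 -3/2 8 -9 S
3 60/41 60/29 2100/1189 -60/29 8 -10 W
final 9 -10 N

n=0: pose=(8,-8,N); sL=4/3, sR=20/3; mL=4, mR=-20/3; mL+mR=-8/3 → advance -1; mR−mL=-32/3 → turn -1·90°
n=1: pose=(8,-9,E); sL=6, sR=6; mL=6, mR=-6; mL+mR=0 → advance +0; mR−mL=-12 → turn -1·90°
n=2: pose=(8,-9,S); sL=15, sR=3/2; mL=33/4, mR=-3/2; mL+mR=27/4 → advance +1; mR−mL=-39/4 → turn -1·90°
n=3: pose=(8,-10,W); sL=60/41, sR=60/29; mL=2100/1189, mR=-60/29; mL+mR=-360/1189 → advance -1; mR−mL=-4560/1189 → turn -1·90°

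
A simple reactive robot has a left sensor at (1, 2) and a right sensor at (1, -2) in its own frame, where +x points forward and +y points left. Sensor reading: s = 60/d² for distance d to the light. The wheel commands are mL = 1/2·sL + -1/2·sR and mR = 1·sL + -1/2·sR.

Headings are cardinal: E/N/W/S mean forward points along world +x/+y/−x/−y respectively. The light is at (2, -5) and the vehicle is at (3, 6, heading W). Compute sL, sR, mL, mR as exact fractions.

left sensor world pos  = (2, 4); dL² = 81
right sensor world pos = (2, 8); dR² = 169
sL = 60/81 = 20/27
sR = 60/169 = 60/169
mL = 1/2·sL + -1/2·sR = 880/4563
mR = 1·sL + -1/2·sR = 2570/4563

20/27 60/169 880/4563 2570/4563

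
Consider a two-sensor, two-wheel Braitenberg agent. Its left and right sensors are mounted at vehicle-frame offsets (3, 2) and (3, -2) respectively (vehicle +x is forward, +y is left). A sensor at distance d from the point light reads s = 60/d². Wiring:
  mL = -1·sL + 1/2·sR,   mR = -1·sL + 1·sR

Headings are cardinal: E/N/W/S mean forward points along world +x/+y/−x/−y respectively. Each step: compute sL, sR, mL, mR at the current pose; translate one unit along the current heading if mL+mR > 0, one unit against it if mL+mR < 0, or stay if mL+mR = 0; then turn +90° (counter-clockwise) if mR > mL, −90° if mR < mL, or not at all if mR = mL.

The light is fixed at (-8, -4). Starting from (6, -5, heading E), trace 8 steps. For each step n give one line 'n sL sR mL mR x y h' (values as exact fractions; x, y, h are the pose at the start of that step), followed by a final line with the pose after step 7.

0 6/29 30/149 -459/4321 -24/4321 6 -5 E
1 12/25 60/229 -1998/5725 -1248/5725 5 -5 N
2 15/29 3/5 -63/290 12/145 5 -6 W
3 60/281 60/169 -1710/47489 6720/47489 6 -6 S
4 6/29 30/157 -507/4553 -72/4553 6 -7 E
5 60/121 4/15 -658/1815 -416/1815 5 -7 N
6 15/34 15/26 -135/884 30/221 5 -8 W
7 12/61 60/193 -486/11773 1344/11773 6 -8 S
final 6 -9 E

n=0: pose=(6,-5,E); sL=6/29, sR=30/149; mL=-459/4321, mR=-24/4321; mL+mR=-483/4321 → advance -1; mR−mL=15/149 → turn +1·90°
n=1: pose=(5,-5,N); sL=12/25, sR=60/229; mL=-1998/5725, mR=-1248/5725; mL+mR=-3246/5725 → advance -1; mR−mL=30/229 → turn +1·90°
n=2: pose=(5,-6,W); sL=15/29, sR=3/5; mL=-63/290, mR=12/145; mL+mR=-39/290 → advance -1; mR−mL=3/10 → turn +1·90°
n=3: pose=(6,-6,S); sL=60/281, sR=60/169; mL=-1710/47489, mR=6720/47489; mL+mR=5010/47489 → advance +1; mR−mL=30/169 → turn +1·90°
n=4: pose=(6,-7,E); sL=6/29, sR=30/157; mL=-507/4553, mR=-72/4553; mL+mR=-579/4553 → advance -1; mR−mL=15/157 → turn +1·90°
n=5: pose=(5,-7,N); sL=60/121, sR=4/15; mL=-658/1815, mR=-416/1815; mL+mR=-358/605 → advance -1; mR−mL=2/15 → turn +1·90°
n=6: pose=(5,-8,W); sL=15/34, sR=15/26; mL=-135/884, mR=30/221; mL+mR=-15/884 → advance -1; mR−mL=15/52 → turn +1·90°
n=7: pose=(6,-8,S); sL=12/61, sR=60/193; mL=-486/11773, mR=1344/11773; mL+mR=858/11773 → advance +1; mR−mL=30/193 → turn +1·90°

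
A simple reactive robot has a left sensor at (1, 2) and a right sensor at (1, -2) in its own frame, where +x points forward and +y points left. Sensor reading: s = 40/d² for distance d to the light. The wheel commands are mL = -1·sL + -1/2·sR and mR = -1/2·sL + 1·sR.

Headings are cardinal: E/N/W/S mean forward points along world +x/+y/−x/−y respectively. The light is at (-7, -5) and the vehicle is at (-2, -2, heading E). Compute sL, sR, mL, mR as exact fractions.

40/61 40/37 -2700/2257 1700/2257

left sensor world pos  = (-1, 0); dL² = 61
right sensor world pos = (-1, -4); dR² = 37
sL = 40/61 = 40/61
sR = 40/37 = 40/37
mL = -1·sL + -1/2·sR = -2700/2257
mR = -1/2·sL + 1·sR = 1700/2257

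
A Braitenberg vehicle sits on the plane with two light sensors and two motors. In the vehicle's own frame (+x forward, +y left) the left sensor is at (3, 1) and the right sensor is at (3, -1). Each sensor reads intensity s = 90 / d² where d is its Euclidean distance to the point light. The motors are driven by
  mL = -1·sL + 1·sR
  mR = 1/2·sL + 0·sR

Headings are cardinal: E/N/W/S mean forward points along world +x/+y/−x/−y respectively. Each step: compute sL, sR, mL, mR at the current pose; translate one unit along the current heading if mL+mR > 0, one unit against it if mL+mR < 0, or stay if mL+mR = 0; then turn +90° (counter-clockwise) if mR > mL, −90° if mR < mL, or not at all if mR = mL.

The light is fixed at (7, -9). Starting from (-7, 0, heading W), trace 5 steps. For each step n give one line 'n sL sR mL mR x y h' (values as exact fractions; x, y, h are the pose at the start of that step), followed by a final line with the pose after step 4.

0 90/353 90/389 -3240/137317 45/353 -7 0 W
1 45/116 45/146 -675/8468 45/232 -8 0 S
2 2/5 90/193 64/965 1/5 -8 -1 E
3 45/173 9/29 252/5017 45/346 -7 -1 N
4 90/353 90/389 -3240/137317 45/353 -7 0 W
final -8 0 S

n=0: pose=(-7,0,W); sL=90/353, sR=90/389; mL=-3240/137317, mR=45/353; mL+mR=14265/137317 → advance +1; mR−mL=20745/137317 → turn +1·90°
n=1: pose=(-8,0,S); sL=45/116, sR=45/146; mL=-675/8468, mR=45/232; mL+mR=1935/16936 → advance +1; mR−mL=4635/16936 → turn +1·90°
n=2: pose=(-8,-1,E); sL=2/5, sR=90/193; mL=64/965, mR=1/5; mL+mR=257/965 → advance +1; mR−mL=129/965 → turn +1·90°
n=3: pose=(-7,-1,N); sL=45/173, sR=9/29; mL=252/5017, mR=45/346; mL+mR=1809/10034 → advance +1; mR−mL=801/10034 → turn +1·90°
n=4: pose=(-7,0,W); sL=90/353, sR=90/389; mL=-3240/137317, mR=45/353; mL+mR=14265/137317 → advance +1; mR−mL=20745/137317 → turn +1·90°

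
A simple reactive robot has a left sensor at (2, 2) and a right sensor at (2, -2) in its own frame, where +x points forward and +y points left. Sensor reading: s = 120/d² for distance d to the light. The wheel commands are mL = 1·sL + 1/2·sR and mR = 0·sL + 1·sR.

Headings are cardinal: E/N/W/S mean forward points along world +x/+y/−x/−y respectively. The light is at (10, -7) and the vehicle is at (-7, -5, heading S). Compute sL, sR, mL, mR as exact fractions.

8/15 120/361 3788/5415 120/361

left sensor world pos  = (-5, -7); dL² = 225
right sensor world pos = (-9, -7); dR² = 361
sL = 120/225 = 8/15
sR = 120/361 = 120/361
mL = 1·sL + 1/2·sR = 3788/5415
mR = 0·sL + 1·sR = 120/361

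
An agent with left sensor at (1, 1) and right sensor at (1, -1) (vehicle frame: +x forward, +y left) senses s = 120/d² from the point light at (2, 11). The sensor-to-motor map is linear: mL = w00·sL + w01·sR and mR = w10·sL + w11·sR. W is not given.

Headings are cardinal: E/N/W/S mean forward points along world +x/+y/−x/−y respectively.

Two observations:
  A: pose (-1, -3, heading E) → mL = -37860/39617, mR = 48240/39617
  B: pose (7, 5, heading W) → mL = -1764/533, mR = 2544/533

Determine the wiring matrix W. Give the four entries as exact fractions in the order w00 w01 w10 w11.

-1 -1/2 1 1

obs A: pose=(-1,-3,E) → sL=120/173, sR=120/229, mL=-37860/39617, mR=48240/39617
obs B: pose=(7,5,W) → sL=24/13, sR=120/41, mL=-1764/533, mR=2544/533
sensor matrix S = [[120/173, 120/229], [24/13, 120/41]]; det S = 22440960/21115861
solve [mL_A; mL_B] = S·[w00; w01] and [mR_A; mR_B] = S·[w10; w11]:
  w00 = -1, w01 = -1/2, w10 = 1, w11 = 1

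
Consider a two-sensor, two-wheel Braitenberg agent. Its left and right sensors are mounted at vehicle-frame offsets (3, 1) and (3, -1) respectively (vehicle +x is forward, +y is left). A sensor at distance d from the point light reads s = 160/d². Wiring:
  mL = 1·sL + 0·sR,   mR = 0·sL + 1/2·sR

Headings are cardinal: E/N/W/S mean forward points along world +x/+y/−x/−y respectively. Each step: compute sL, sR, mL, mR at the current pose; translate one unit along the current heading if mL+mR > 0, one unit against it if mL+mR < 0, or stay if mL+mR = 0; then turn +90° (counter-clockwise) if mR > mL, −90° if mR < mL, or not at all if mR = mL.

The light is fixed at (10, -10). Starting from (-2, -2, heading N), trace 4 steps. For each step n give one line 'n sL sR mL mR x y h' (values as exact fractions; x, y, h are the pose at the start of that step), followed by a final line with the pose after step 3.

n=0: pose=(-2,-2,N); sL=16/29, sR=80/121; mL=16/29, mR=40/121; mL+mR=3096/3509 → advance +1; mR−mL=-776/3509 → turn -1·90°
n=1: pose=(-2,-1,E); sL=160/181, sR=32/29; mL=160/181, mR=16/29; mL+mR=7536/5249 → advance +1; mR−mL=-1744/5249 → turn -1·90°
n=2: pose=(-1,-1,S); sL=20/17, sR=8/9; mL=20/17, mR=4/9; mL+mR=248/153 → advance +1; mR−mL=-112/153 → turn -1·90°
n=3: pose=(-1,-2,W); sL=32/49, sR=160/277; mL=32/49, mR=80/277; mL+mR=12784/13573 → advance +1; mR−mL=-4944/13573 → turn -1·90°

0 16/29 80/121 16/29 40/121 -2 -2 N
1 160/181 32/29 160/181 16/29 -2 -1 E
2 20/17 8/9 20/17 4/9 -1 -1 S
3 32/49 160/277 32/49 80/277 -1 -2 W
final -2 -2 N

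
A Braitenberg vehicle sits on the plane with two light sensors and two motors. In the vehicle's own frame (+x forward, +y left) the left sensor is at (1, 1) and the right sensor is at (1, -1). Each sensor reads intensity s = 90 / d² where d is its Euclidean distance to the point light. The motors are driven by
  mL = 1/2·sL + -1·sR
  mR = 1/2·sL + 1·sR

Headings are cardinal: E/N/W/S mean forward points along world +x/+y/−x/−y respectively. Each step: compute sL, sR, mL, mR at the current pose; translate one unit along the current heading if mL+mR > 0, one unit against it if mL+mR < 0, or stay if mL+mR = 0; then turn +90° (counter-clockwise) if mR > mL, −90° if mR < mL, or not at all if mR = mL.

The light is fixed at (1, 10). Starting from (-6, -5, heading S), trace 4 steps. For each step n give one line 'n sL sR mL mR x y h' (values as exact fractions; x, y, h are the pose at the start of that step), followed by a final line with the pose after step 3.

n=0: pose=(-6,-5,S); sL=45/146, sR=9/32; mL=-297/2336, mR=1017/2336; mL+mR=45/146 → advance +1; mR−mL=9/16 → turn +1·90°
n=1: pose=(-6,-6,E); sL=10/29, sR=18/65; mL=-197/1885, mR=847/1885; mL+mR=10/29 → advance +1; mR−mL=36/65 → turn +1·90°
n=2: pose=(-5,-6,N); sL=45/137, sR=9/25; mL=-1341/6850, mR=3591/6850; mL+mR=45/137 → advance +1; mR−mL=18/25 → turn +1·90°
n=3: pose=(-5,-5,W); sL=18/61, sR=18/49; mL=-657/2989, mR=1539/2989; mL+mR=18/61 → advance +1; mR−mL=36/49 → turn +1·90°

0 45/146 9/32 -297/2336 1017/2336 -6 -5 S
1 10/29 18/65 -197/1885 847/1885 -6 -6 E
2 45/137 9/25 -1341/6850 3591/6850 -5 -6 N
3 18/61 18/49 -657/2989 1539/2989 -5 -5 W
final -6 -5 S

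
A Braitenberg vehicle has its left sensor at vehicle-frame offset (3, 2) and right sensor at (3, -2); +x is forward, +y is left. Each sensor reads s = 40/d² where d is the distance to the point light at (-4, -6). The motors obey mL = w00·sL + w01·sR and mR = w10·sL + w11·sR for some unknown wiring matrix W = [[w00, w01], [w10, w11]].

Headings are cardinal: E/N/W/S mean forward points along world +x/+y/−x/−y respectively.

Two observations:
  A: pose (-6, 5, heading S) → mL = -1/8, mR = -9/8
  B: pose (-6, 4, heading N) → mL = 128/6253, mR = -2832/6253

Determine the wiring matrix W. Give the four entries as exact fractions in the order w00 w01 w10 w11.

-1 1 -1 -1

obs A: pose=(-6,5,S) → sL=5/8, sR=1/2, mL=-1/8, mR=-9/8
obs B: pose=(-6,4,N) → sL=8/37, sR=40/169, mL=128/6253, mR=-2832/6253
sensor matrix S = [[5/8, 1/2], [8/37, 40/169]]; det S = 249/6253
solve [mL_A; mL_B] = S·[w00; w01] and [mR_A; mR_B] = S·[w10; w11]:
  w00 = -1, w01 = 1, w10 = -1, w11 = -1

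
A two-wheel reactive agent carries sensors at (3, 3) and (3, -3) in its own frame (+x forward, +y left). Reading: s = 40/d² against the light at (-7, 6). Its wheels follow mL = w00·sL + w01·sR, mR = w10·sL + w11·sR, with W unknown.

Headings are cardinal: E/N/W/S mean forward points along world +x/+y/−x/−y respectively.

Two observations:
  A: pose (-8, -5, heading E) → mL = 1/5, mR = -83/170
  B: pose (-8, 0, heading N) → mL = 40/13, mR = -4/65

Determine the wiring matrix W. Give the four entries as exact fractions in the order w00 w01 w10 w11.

obs A: pose=(-8,-5,E) → sL=10/17, sR=1/5, mL=1/5, mR=-83/170
obs B: pose=(-8,0,N) → sL=8/5, sR=40/13, mL=40/13, mR=-4/65
sensor matrix S = [[10/17, 1/5], [8/5, 40/13]]; det S = 8232/5525
solve [mL_A; mL_B] = S·[w00; w01] and [mR_A; mR_B] = S·[w10; w11]:
  w00 = 0, w01 = 1, w10 = -1, w11 = 1/2

0 1 -1 1/2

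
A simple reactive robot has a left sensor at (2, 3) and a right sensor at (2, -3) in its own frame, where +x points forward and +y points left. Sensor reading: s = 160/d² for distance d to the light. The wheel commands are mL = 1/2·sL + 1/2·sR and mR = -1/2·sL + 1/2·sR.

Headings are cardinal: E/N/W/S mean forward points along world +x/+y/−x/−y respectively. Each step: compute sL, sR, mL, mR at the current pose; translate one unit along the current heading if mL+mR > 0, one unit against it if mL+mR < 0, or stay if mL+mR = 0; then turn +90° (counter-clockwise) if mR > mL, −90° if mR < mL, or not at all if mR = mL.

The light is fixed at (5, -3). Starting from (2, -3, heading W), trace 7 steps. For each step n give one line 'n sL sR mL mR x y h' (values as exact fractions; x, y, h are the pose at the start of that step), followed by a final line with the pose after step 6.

0 80/17 80/17 80/17 0 2 -3 W
1 160/53 32 928/53 768/53 1 -3 N
2 8 20 14 6 1 -2 E
3 160 160/37 3040/37 -2880/37 2 -2 S
4 80/17 80/17 80/17 0 2 -3 W
5 160/53 32 928/53 768/53 1 -3 N
6 8 20 14 6 1 -2 E
final 2 -2 S

n=0: pose=(2,-3,W); sL=80/17, sR=80/17; mL=80/17, mR=0; mL+mR=80/17 → advance +1; mR−mL=-80/17 → turn -1·90°
n=1: pose=(1,-3,N); sL=160/53, sR=32; mL=928/53, mR=768/53; mL+mR=32 → advance +1; mR−mL=-160/53 → turn -1·90°
n=2: pose=(1,-2,E); sL=8, sR=20; mL=14, mR=6; mL+mR=20 → advance +1; mR−mL=-8 → turn -1·90°
n=3: pose=(2,-2,S); sL=160, sR=160/37; mL=3040/37, mR=-2880/37; mL+mR=160/37 → advance +1; mR−mL=-160 → turn -1·90°
n=4: pose=(2,-3,W); sL=80/17, sR=80/17; mL=80/17, mR=0; mL+mR=80/17 → advance +1; mR−mL=-80/17 → turn -1·90°
n=5: pose=(1,-3,N); sL=160/53, sR=32; mL=928/53, mR=768/53; mL+mR=32 → advance +1; mR−mL=-160/53 → turn -1·90°
n=6: pose=(1,-2,E); sL=8, sR=20; mL=14, mR=6; mL+mR=20 → advance +1; mR−mL=-8 → turn -1·90°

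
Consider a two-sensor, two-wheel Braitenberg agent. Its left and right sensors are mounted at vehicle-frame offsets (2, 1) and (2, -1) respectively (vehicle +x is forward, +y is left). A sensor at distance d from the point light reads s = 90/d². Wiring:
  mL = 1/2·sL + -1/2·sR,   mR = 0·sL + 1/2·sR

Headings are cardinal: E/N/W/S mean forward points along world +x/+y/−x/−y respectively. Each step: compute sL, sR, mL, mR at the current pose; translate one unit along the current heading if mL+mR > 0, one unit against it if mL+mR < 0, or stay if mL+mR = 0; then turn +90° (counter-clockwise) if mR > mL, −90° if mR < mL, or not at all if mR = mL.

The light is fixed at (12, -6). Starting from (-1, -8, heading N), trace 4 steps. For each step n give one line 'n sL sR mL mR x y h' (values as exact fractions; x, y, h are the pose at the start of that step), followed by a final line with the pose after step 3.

n=0: pose=(-1,-8,N); sL=45/98, sR=5/8; mL=-65/784, mR=5/16; mL+mR=45/196 → advance +1; mR−mL=155/392 → turn +1·90°
n=1: pose=(-1,-7,W); sL=90/229, sR=2/5; mL=-4/1145, mR=1/5; mL+mR=45/229 → advance +1; mR−mL=233/1145 → turn +1·90°
n=2: pose=(-2,-7,S); sL=45/89, sR=5/13; mL=70/1157, mR=5/26; mL+mR=45/178 → advance +1; mR−mL=305/2314 → turn +1·90°
n=3: pose=(-2,-8,E); sL=18/29, sR=10/17; mL=8/493, mR=5/17; mL+mR=9/29 → advance +1; mR−mL=137/493 → turn +1·90°

0 45/98 5/8 -65/784 5/16 -1 -8 N
1 90/229 2/5 -4/1145 1/5 -1 -7 W
2 45/89 5/13 70/1157 5/26 -2 -7 S
3 18/29 10/17 8/493 5/17 -2 -8 E
final -1 -8 N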